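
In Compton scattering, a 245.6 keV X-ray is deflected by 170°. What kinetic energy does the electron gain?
119.9061 keV

By energy conservation: K_e = E_initial - E_final

First find the scattered photon energy:
Initial wavelength: λ = hc/E = 5.0482 pm
Compton shift: Δλ = λ_C(1 - cos(170°)) = 4.8158 pm
Final wavelength: λ' = 5.0482 + 4.8158 = 9.8640 pm
Final photon energy: E' = hc/λ' = 125.6939 keV

Electron kinetic energy:
K_e = E - E' = 245.6000 - 125.6939 = 119.9061 keV

(Intermediate values are shown rounded; full precision is carried through to the final answer.)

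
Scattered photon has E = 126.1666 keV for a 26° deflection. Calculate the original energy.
129.4000 keV

Convert final energy to wavelength (hc ≈ 1239.842 keV·pm):
λ' = hc/E' = 1239.842 / 126.1666 = 9.8270 pm

Calculate the Compton shift:
Δλ = λ_C(1 - cos(26°))
Δλ = 2.4263 × (1 - cos(26°))
Δλ = 0.2456 pm

Initial wavelength:
λ = λ' - Δλ = 9.8270 - 0.2456 = 9.5815 pm

Initial energy:
E = hc/λ = 1239.842 / 9.5815 = 129.4000 keV

(Intermediate values are shown rounded; full precision is carried through to the final answer.)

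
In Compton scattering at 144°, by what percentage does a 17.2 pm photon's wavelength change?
25.5188%

Calculate the Compton shift:
Δλ = λ_C(1 - cos(144°))
Δλ = 2.4263 × (1 - cos(144°))
Δλ = 2.4263 × 1.8090
Δλ = 4.3892 pm

Percentage change:
(Δλ/λ₀) × 100 = (4.3892/17.2) × 100
= 25.5188%

(Intermediate values are shown rounded; full precision is carried through to the final answer.)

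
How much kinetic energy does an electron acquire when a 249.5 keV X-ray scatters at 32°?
17.2324 keV

By energy conservation: K_e = E_initial - E_final

First find the scattered photon energy:
Initial wavelength: λ = hc/E = 4.9693 pm
Compton shift: Δλ = λ_C(1 - cos(32°)) = 0.3687 pm
Final wavelength: λ' = 4.9693 + 0.3687 = 5.3380 pm
Final photon energy: E' = hc/λ' = 232.2676 keV

Electron kinetic energy:
K_e = E - E' = 249.5000 - 232.2676 = 17.2324 keV

(Intermediate values are shown rounded; full precision is carried through to the final answer.)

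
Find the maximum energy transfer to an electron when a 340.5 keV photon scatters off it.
194.5308 keV

Maximum energy transfer occurs at θ = 180° (backscattering).

Initial photon: E₀ = 340.5 keV → λ₀ = 3.6412 pm

Maximum Compton shift (at 180°):
Δλ_max = 2λ_C = 2 × 2.4263 = 4.8526 pm

Final wavelength:
λ' = 3.6412 + 4.8526 = 8.4939 pm

Minimum photon energy (maximum energy to electron):
E'_min = hc/λ' = 145.9692 keV

Maximum electron kinetic energy:
K_max = E₀ - E'_min = 340.5000 - 145.9692 = 194.5308 keV

(Intermediate values are shown rounded; full precision is carried through to the final answer.)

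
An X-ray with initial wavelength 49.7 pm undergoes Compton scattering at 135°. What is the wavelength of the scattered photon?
53.8420 pm

Using the Compton scattering formula:
λ' = λ + Δλ = λ + λ_C(1 - cos θ)

Given:
- Initial wavelength λ = 49.7 pm
- Scattering angle θ = 135°
- Compton wavelength λ_C ≈ 2.4263 pm

Calculate the shift:
Δλ = 2.4263 × (1 - cos(135°))
Δλ = 2.4263 × 1.7071
Δλ = 4.1420 pm

Final wavelength:
λ' = 49.7 + 4.1420 = 53.8420 pm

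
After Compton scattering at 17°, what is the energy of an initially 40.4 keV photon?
40.2609 keV

First convert energy to wavelength:
λ = hc/E, with hc ≈ 1239.842 keV·pm (i.e. 1239.842 eV·nm)

For E = 40.4 keV = 40400 eV:
λ = 1239.842 keV·pm / 40.4 keV
λ = 30.6892 pm

Calculate the Compton shift:
Δλ = λ_C(1 - cos(17°)) = 2.4263 × 0.0437
Δλ = 0.1060 pm

Final wavelength:
λ' = 30.6892 + 0.1060 = 30.7952 pm

Final energy:
E' = hc/λ' = 1239.842 / 30.7952 = 40.2609 keV

(Intermediate values are shown rounded; full precision is carried through to the final answer.)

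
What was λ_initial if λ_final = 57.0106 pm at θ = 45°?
56.3000 pm

From λ' = λ + Δλ, we have λ = λ' - Δλ

First calculate the Compton shift:
Δλ = λ_C(1 - cos θ)
Δλ = 2.4263 × (1 - cos(45°))
Δλ = 2.4263 × 0.2929
Δλ = 0.7106 pm

Initial wavelength:
λ = λ' - Δλ
λ = 57.0106 - 0.7106
λ = 56.3000 pm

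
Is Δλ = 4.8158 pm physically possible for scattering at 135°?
No, inconsistent

Calculate the expected shift for θ = 135°:

Δλ_expected = λ_C(1 - cos(135°))
Δλ_expected = 2.4263 × (1 - cos(135°))
Δλ_expected = 2.4263 × 1.7071
Δλ_expected = 4.1420 pm

Given shift: 4.8158 pm
Expected shift: 4.1420 pm
Difference: 0.6738 pm

The values do not match. The given shift corresponds to θ ≈ 170.0°, not 135°.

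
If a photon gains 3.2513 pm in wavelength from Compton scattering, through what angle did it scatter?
109.88°

From the Compton formula Δλ = λ_C(1 - cos θ), we can solve for θ:

cos θ = 1 - Δλ/λ_C

Given:
- Δλ = 3.2513 pm
- λ_C = h/(m_e·c) ≈ 2.42631024 pm

cos θ = 1 - 3.2513/2.42631024
cos θ = 1 - 1.340018
cos θ = -0.340018

θ = arccos(-0.340018)
θ = 109.88°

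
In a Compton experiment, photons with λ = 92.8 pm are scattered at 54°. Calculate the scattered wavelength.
93.8002 pm

Using the Compton scattering formula:
λ' = λ + Δλ = λ + λ_C(1 - cos θ)

Given:
- Initial wavelength λ = 92.8 pm
- Scattering angle θ = 54°
- Compton wavelength λ_C ≈ 2.4263 pm

Calculate the shift:
Δλ = 2.4263 × (1 - cos(54°))
Δλ = 2.4263 × 0.4122
Δλ = 1.0002 pm

Final wavelength:
λ' = 92.8 + 1.0002 = 93.8002 pm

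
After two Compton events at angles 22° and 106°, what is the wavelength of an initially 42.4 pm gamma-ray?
45.6718 pm

Apply Compton shift twice:

First scattering at θ₁ = 22°:
Δλ₁ = λ_C(1 - cos(22°))
Δλ₁ = 2.4263 × 0.0728
Δλ₁ = 0.1767 pm

After first scattering:
λ₁ = 42.4 + 0.1767 = 42.5767 pm

Second scattering at θ₂ = 106°:
Δλ₂ = λ_C(1 - cos(106°))
Δλ₂ = 2.4263 × 1.2756
Δλ₂ = 3.0951 pm

Final wavelength:
λ₂ = 42.5767 + 3.0951 = 45.6718 pm

Total shift: Δλ_total = 0.1767 + 3.0951 = 3.2718 pm

(Intermediate values are shown rounded; full precision is carried through to the final answer.)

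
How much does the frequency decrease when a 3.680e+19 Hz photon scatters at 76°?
6.778e+18 Hz (decrease)

Convert frequency to wavelength (c = 299792458 m/s):
λ₀ = c/f₀ = 299792458/3.680e+19 = 8.1465342e-12 m = 8.1465 pm

Calculate Compton shift:
Δλ = λ_C(1 - cos(76°)) = 1.8393 pm

Final wavelength:
λ' = λ₀ + Δλ = 8.1465 + 1.8393 = 9.9859 pm

Final frequency:
f' = c/λ' = 299792458/9.9858668e-12 = 3.0021676e+19 Hz

Frequency shift (decrease):
Δf = f₀ - f' = 3.680e+19 - 3.0021676e+19 = 6.778e+18 Hz

(Intermediate values are shown rounded; full precision is carried through to the final answer.)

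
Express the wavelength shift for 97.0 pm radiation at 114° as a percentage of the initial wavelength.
3.5187%

Calculate the Compton shift:
Δλ = λ_C(1 - cos(114°))
Δλ = 2.4263 × (1 - cos(114°))
Δλ = 2.4263 × 1.4067
Δλ = 3.4132 pm

Percentage change:
(Δλ/λ₀) × 100 = (3.4132/97.0) × 100
= 3.5187%

(Intermediate values are shown rounded; full precision is carried through to the final answer.)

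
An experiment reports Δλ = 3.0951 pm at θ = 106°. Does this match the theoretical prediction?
Yes, consistent

Calculate the expected shift for θ = 106°:

Δλ_expected = λ_C(1 - cos(106°))
Δλ_expected = 2.4263 × (1 - cos(106°))
Δλ_expected = 2.4263 × 1.2756
Δλ_expected = 3.0951 pm

Given shift: 3.0951 pm
Expected shift: 3.0951 pm
Difference: 0.0000 pm

The values match. This is consistent with Compton scattering at the stated angle.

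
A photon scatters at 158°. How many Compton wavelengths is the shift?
1.9272 λ_C

The Compton shift formula is:
Δλ = λ_C(1 - cos θ)

Dividing both sides by λ_C:
Δλ/λ_C = 1 - cos θ

For θ = 158°:
Δλ/λ_C = 1 - cos(158°)
Δλ/λ_C = 1 - -0.9272
Δλ/λ_C = 1.9272

This means the shift is 1.9272 × λ_C = 4.6759 pm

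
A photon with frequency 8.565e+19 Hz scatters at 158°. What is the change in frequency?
4.898e+19 Hz (decrease)

Convert frequency to wavelength (c = 299792458 m/s):
λ₀ = c/f₀ = 299792458/8.565e+19 = 3.5002038e-12 m = 3.5002 pm

Calculate Compton shift:
Δλ = λ_C(1 - cos(158°)) = 4.6759 pm

Final wavelength:
λ' = λ₀ + Δλ = 3.5002 + 4.6759 = 8.1761 pm

Final frequency:
f' = c/λ' = 299792458/8.1761497e-12 = 3.6666703e+19 Hz

Frequency shift (decrease):
Δf = f₀ - f' = 8.565e+19 - 3.6666703e+19 = 4.898e+19 Hz

(Intermediate values are shown rounded; full precision is carried through to the final answer.)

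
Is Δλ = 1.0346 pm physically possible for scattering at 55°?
Yes, consistent

Calculate the expected shift for θ = 55°:

Δλ_expected = λ_C(1 - cos(55°))
Δλ_expected = 2.4263 × (1 - cos(55°))
Δλ_expected = 2.4263 × 0.4264
Δλ_expected = 1.0346 pm

Given shift: 1.0346 pm
Expected shift: 1.0346 pm
Difference: 0.0000 pm

The values match. This is consistent with Compton scattering at the stated angle.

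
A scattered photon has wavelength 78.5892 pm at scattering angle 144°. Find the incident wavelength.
74.2000 pm

From λ' = λ + Δλ, we have λ = λ' - Δλ

First calculate the Compton shift:
Δλ = λ_C(1 - cos θ)
Δλ = 2.4263 × (1 - cos(144°))
Δλ = 2.4263 × 1.8090
Δλ = 4.3892 pm

Initial wavelength:
λ = λ' - Δλ
λ = 78.5892 - 4.3892
λ = 74.2000 pm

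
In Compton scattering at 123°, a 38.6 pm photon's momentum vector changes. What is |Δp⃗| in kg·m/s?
2.8846e-23 kg·m/s

Photon momentum magnitude is p = h/λ.

Initial momentum:
p₀ = h/λ = 6.6261e-34/3.8600e-11 = 1.7166e-23 kg·m/s

After scattering:
λ' = λ + Δλ = 38.6 + 3.7478 = 42.3478 pm
p' = h/λ' = 6.6261e-34/4.2348e-11 = 1.5647e-23 kg·m/s

Momentum is a vector; the scattered photon's direction makes angle θ = 123° with the incident direction. The magnitude of the vector change Δp⃗ = p⃗₀ − p⃗' is found from the law of cosines:
|Δp⃗|² = p₀² + p'² − 2p₀p'cos θ
|Δp⃗|² = (1.7166e-23)² + (1.5647e-23)² − 2·1.7166e-23·1.5647e-23·cos(123°)
|Δp⃗| = 2.8846e-23 kg·m/s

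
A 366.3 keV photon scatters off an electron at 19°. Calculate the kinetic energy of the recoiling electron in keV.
13.7678 keV

By energy conservation: K_e = E_initial - E_final

First find the scattered photon energy:
Initial wavelength: λ = hc/E = 3.3848 pm
Compton shift: Δλ = λ_C(1 - cos(19°)) = 0.1322 pm
Final wavelength: λ' = 3.3848 + 0.1322 = 3.5170 pm
Final photon energy: E' = hc/λ' = 352.5322 keV

Electron kinetic energy:
K_e = E - E' = 366.3000 - 352.5322 = 13.7678 keV

(Intermediate values are shown rounded; full precision is carried through to the final answer.)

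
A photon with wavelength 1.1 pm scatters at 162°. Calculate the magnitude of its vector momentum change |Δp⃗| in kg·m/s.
7.1126e-22 kg·m/s

Photon momentum magnitude is p = h/λ.

Initial momentum:
p₀ = h/λ = 6.6261e-34/1.1000e-12 = 6.0237e-22 kg·m/s

After scattering:
λ' = λ + Δλ = 1.1 + 4.7339 = 5.8339 pm
p' = h/λ' = 6.6261e-34/5.8339e-12 = 1.1358e-22 kg·m/s

Momentum is a vector; the scattered photon's direction makes angle θ = 162° with the incident direction. The magnitude of the vector change Δp⃗ = p⃗₀ − p⃗' is found from the law of cosines:
|Δp⃗|² = p₀² + p'² − 2p₀p'cos θ
|Δp⃗|² = (6.0237e-22)² + (1.1358e-22)² − 2·6.0237e-22·1.1358e-22·cos(162°)
|Δp⃗| = 7.1126e-22 kg·m/s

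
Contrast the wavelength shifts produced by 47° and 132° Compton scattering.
132° produces the larger shift by a factor of 5.249

Calculate both shifts using Δλ = λ_C(1 - cos θ):

For θ₁ = 47°:
Δλ₁ = 2.4263 × (1 - cos(47°))
Δλ₁ = 2.4263 × 0.3180
Δλ₁ = 0.7716 pm

For θ₂ = 132°:
Δλ₂ = 2.4263 × (1 - cos(132°))
Δλ₂ = 2.4263 × 1.6691
Δλ₂ = 4.0498 pm

The 132° angle produces the larger shift.
Ratio: 4.0498/0.7716 = 5.249

(Intermediate values are shown rounded; full precision is carried through to the final answer.)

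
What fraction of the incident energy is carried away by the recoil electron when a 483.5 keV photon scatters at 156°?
0.6442 (or 64.42%)

Calculate initial and final photon energies:

Initial: E₀ = 483.5 keV → λ₀ = 2.5643 pm
Compton shift: Δλ = 4.6429 pm
Final wavelength: λ' = 7.2072 pm
Final energy: E' = 172.0292 keV

Fractional energy loss:
(E₀ - E')/E₀ = (483.5000 - 172.0292)/483.5000
= 311.4708/483.5000
= 0.6442
= 64.42%

(Intermediate values are shown rounded; full precision is carried through to the final answer.)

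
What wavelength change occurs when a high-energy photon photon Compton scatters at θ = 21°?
0.1612 pm

Using the Compton scattering formula:
Δλ = λ_C(1 - cos θ)

where λ_C = h/(m_e·c) ≈ 2.4263 pm is the Compton wavelength of an electron.

For θ = 21°:
cos(21°) = 0.9336
1 - cos(21°) = 0.0664

Δλ = 2.4263 × 0.0664
Δλ = 0.1612 pm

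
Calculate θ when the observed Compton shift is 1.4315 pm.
65.79°

From the Compton formula Δλ = λ_C(1 - cos θ), we can solve for θ:

cos θ = 1 - Δλ/λ_C

Given:
- Δλ = 1.4315 pm
- λ_C = h/(m_e·c) ≈ 2.42631024 pm

cos θ = 1 - 1.4315/2.42631024
cos θ = 1 - 0.589991
cos θ = 0.410009

θ = arccos(0.410009)
θ = 65.79°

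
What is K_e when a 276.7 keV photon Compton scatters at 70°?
72.6874 keV

By energy conservation: K_e = E_initial - E_final

First find the scattered photon energy:
Initial wavelength: λ = hc/E = 4.4808 pm
Compton shift: Δλ = λ_C(1 - cos(70°)) = 1.5965 pm
Final wavelength: λ' = 4.4808 + 1.5965 = 6.0773 pm
Final photon energy: E' = hc/λ' = 204.0126 keV

Electron kinetic energy:
K_e = E - E' = 276.7000 - 204.0126 = 72.6874 keV

(Intermediate values are shown rounded; full precision is carried through to the final answer.)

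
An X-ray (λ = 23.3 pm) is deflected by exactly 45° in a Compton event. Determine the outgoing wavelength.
24.0106 pm

Using the Compton formula: λ' = λ + λ_C(1 − cos θ)

For θ = 45°, cos θ = √2/2 (exact) ≈ 0.7071, so:
1 − cos 45° = 1 − (√2/2) ≈ 0.2929

Δλ = λ_C × 0.2929 = 2.4263 × 0.2929 = 0.7106 pm

λ' = 23.3 + 0.7106 = 24.0106 pm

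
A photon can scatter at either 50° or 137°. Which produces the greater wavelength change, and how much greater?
137° produces the larger shift by a factor of 4.847

Calculate both shifts using Δλ = λ_C(1 - cos θ):

For θ₁ = 50°:
Δλ₁ = 2.4263 × (1 - cos(50°))
Δλ₁ = 2.4263 × 0.3572
Δλ₁ = 0.8667 pm

For θ₂ = 137°:
Δλ₂ = 2.4263 × (1 - cos(137°))
Δλ₂ = 2.4263 × 1.7314
Δλ₂ = 4.2008 pm

The 137° angle produces the larger shift.
Ratio: 4.2008/0.8667 = 4.847

(Intermediate values are shown rounded; full precision is carried through to the final answer.)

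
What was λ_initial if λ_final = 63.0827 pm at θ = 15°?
63.0000 pm

From λ' = λ + Δλ, we have λ = λ' - Δλ

First calculate the Compton shift:
Δλ = λ_C(1 - cos θ)
Δλ = 2.4263 × (1 - cos(15°))
Δλ = 2.4263 × 0.0341
Δλ = 0.0827 pm

Initial wavelength:
λ = λ' - Δλ
λ = 63.0827 - 0.0827
λ = 63.0000 pm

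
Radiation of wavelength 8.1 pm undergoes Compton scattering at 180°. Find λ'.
12.9526 pm

Using the Compton formula: λ' = λ + λ_C(1 − cos θ)

For θ = 180°, cos θ = -1 (exact) = -1.0000, so:
1 − cos 180° = 1 − (-1) = 2.0000

Δλ = λ_C × 2.0000 = 2.4263 × 2.0000 = 4.8526 pm

λ' = 8.1 + 4.8526 = 12.9526 pm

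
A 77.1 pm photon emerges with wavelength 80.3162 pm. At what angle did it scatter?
109.00°

First find the wavelength shift:
Δλ = λ' - λ = 80.3162 - 77.1 = 3.2162 pm

Using Δλ = λ_C(1 - cos θ), with λ_C = h/(m_e·c) ≈ 2.42631024 pm:
cos θ = 1 - Δλ/λ_C
cos θ = 1 - 3.2162/2.42631024
cos θ = -0.325552

θ = arccos(-0.325552)
θ = 109.00°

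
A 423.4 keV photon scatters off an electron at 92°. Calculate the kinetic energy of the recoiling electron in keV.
195.4580 keV

By energy conservation: K_e = E_initial - E_final

First find the scattered photon energy:
Initial wavelength: λ = hc/E = 2.9283 pm
Compton shift: Δλ = λ_C(1 - cos(92°)) = 2.5110 pm
Final wavelength: λ' = 2.9283 + 2.5110 = 5.4393 pm
Final photon energy: E' = hc/λ' = 227.9420 keV

Electron kinetic energy:
K_e = E - E' = 423.4000 - 227.9420 = 195.4580 keV

(Intermediate values are shown rounded; full precision is carried through to the final answer.)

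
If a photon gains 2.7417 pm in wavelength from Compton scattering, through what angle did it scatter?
97.47°

From the Compton formula Δλ = λ_C(1 - cos θ), we can solve for θ:

cos θ = 1 - Δλ/λ_C

Given:
- Δλ = 2.7417 pm
- λ_C = h/(m_e·c) ≈ 2.42631024 pm

cos θ = 1 - 2.7417/2.42631024
cos θ = 1 - 1.129987
cos θ = -0.129987

θ = arccos(-0.129987)
θ = 97.47°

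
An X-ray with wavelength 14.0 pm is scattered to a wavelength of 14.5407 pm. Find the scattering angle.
39.00°

First find the wavelength shift:
Δλ = λ' - λ = 14.5407 - 14.0 = 0.5407 pm

Using Δλ = λ_C(1 - cos θ), with λ_C = h/(m_e·c) ≈ 2.42631024 pm:
cos θ = 1 - Δλ/λ_C
cos θ = 1 - 0.5407/2.42631024
cos θ = 0.777151

θ = arccos(0.777151)
θ = 39.00°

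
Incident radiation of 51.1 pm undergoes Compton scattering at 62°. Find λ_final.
52.3872 pm

Using the Compton scattering formula:
λ' = λ + Δλ = λ + λ_C(1 - cos θ)

Given:
- Initial wavelength λ = 51.1 pm
- Scattering angle θ = 62°
- Compton wavelength λ_C ≈ 2.4263 pm

Calculate the shift:
Δλ = 2.4263 × (1 - cos(62°))
Δλ = 2.4263 × 0.5305
Δλ = 1.2872 pm

Final wavelength:
λ' = 51.1 + 1.2872 = 52.3872 pm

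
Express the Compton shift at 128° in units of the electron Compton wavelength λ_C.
1.6157 λ_C

The Compton shift formula is:
Δλ = λ_C(1 - cos θ)

Dividing both sides by λ_C:
Δλ/λ_C = 1 - cos θ

For θ = 128°:
Δλ/λ_C = 1 - cos(128°)
Δλ/λ_C = 1 - -0.6157
Δλ/λ_C = 1.6157

This means the shift is 1.6157 × λ_C = 3.9201 pm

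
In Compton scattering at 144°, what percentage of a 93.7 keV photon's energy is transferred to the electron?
0.2491 (or 24.91%)

Calculate initial and final photon energies:

Initial: E₀ = 93.7 keV → λ₀ = 13.2320 pm
Compton shift: Δλ = 4.3892 pm
Final wavelength: λ' = 17.6213 pm
Final energy: E' = 70.3605 keV

Fractional energy loss:
(E₀ - E')/E₀ = (93.7000 - 70.3605)/93.7000
= 23.3395/93.7000
= 0.2491
= 24.91%

(Intermediate values are shown rounded; full precision is carried through to the final answer.)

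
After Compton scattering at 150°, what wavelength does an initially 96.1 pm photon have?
100.6276 pm

Using the Compton formula: λ' = λ + λ_C(1 − cos θ)

For θ = 150°, cos θ = -√3/2 (exact) ≈ -0.8660, so:
1 − cos 150° = 1 − (-√3/2) ≈ 1.8660

Δλ = λ_C × 1.8660 = 2.4263 × 1.8660 = 4.5276 pm

λ' = 96.1 + 4.5276 = 100.6276 pm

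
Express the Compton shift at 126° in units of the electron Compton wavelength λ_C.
1.5878 λ_C

The Compton shift formula is:
Δλ = λ_C(1 - cos θ)

Dividing both sides by λ_C:
Δλ/λ_C = 1 - cos θ

For θ = 126°:
Δλ/λ_C = 1 - cos(126°)
Δλ/λ_C = 1 - -0.5878
Δλ/λ_C = 1.5878

This means the shift is 1.5878 × λ_C = 3.8525 pm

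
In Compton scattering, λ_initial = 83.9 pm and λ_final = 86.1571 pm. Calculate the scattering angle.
86.00°

First find the wavelength shift:
Δλ = λ' - λ = 86.1571 - 83.9 = 2.2571 pm

Using Δλ = λ_C(1 - cos θ), with λ_C = h/(m_e·c) ≈ 2.42631024 pm:
cos θ = 1 - Δλ/λ_C
cos θ = 1 - 2.2571/2.42631024
cos θ = 0.069740

θ = arccos(0.069740)
θ = 86.00°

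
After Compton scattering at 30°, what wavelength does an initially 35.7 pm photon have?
36.0251 pm

Using the Compton formula: λ' = λ + λ_C(1 − cos θ)

For θ = 30°, cos θ = √3/2 (exact) ≈ 0.8660, so:
1 − cos 30° = 1 − (√3/2) ≈ 0.1340

Δλ = λ_C × 0.1340 = 2.4263 × 0.1340 = 0.3251 pm

λ' = 35.7 + 0.3251 = 36.0251 pm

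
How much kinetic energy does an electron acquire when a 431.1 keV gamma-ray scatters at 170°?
269.9090 keV

By energy conservation: K_e = E_initial - E_final

First find the scattered photon energy:
Initial wavelength: λ = hc/E = 2.8760 pm
Compton shift: Δλ = λ_C(1 - cos(170°)) = 4.8158 pm
Final wavelength: λ' = 2.8760 + 4.8158 = 7.6918 pm
Final photon energy: E' = hc/λ' = 161.1910 keV

Electron kinetic energy:
K_e = E - E' = 431.1000 - 161.1910 = 269.9090 keV

(Intermediate values are shown rounded; full precision is carried through to the final answer.)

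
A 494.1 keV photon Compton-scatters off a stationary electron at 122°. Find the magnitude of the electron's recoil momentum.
3.3298e-22 kg·m/s

The electron is initially at rest, so by conservation of momentum:
p⃗_e = p⃗₀ − p⃗'  (incident photon momentum minus scattered photon momentum)

Photon momentum magnitudes (p = h/λ = E/c):
λ₀ = hc/E₀ = 2.5093 pm → p₀ = h/λ₀ = 2.6406e-22 kg·m/s
Δλ = λ_C(1 − cos 122°) = 3.7121 pm
λ' = 6.2214 pm → p' = h/λ' = 1.0651e-22 kg·m/s

The scattered photon makes angle θ = 122° with the incident direction, so by the law of cosines:
|p⃗_e|² = p₀² + p'² − 2p₀p'cos θ
|p⃗_e|² = (2.6406e-22)² + (1.0651e-22)² − 2·2.6406e-22·1.0651e-22·cos(122°)
|p⃗_e| = 3.3298e-22 kg·m/s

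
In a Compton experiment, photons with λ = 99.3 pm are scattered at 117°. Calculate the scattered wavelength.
102.8278 pm

Using the Compton scattering formula:
λ' = λ + Δλ = λ + λ_C(1 - cos θ)

Given:
- Initial wavelength λ = 99.3 pm
- Scattering angle θ = 117°
- Compton wavelength λ_C ≈ 2.4263 pm

Calculate the shift:
Δλ = 2.4263 × (1 - cos(117°))
Δλ = 2.4263 × 1.4540
Δλ = 3.5278 pm

Final wavelength:
λ' = 99.3 + 3.5278 = 102.8278 pm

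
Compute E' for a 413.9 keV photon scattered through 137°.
172.2885 keV

First convert energy to wavelength:
λ = hc/E, with hc ≈ 1239.842 keV·pm (i.e. 1239.842 eV·nm)

For E = 413.9 keV = 413900 eV:
λ = 1239.842 keV·pm / 413.9 keV
λ = 2.9955 pm

Calculate the Compton shift:
Δλ = λ_C(1 - cos(137°)) = 2.4263 × 1.7314
Δλ = 4.2008 pm

Final wavelength:
λ' = 2.9955 + 4.2008 = 7.1963 pm

Final energy:
E' = hc/λ' = 1239.842 / 7.1963 = 172.2885 keV

(Intermediate values are shown rounded; full precision is carried through to the final answer.)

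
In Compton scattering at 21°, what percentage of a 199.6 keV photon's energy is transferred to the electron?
0.0253 (or 2.53%)

Calculate initial and final photon energies:

Initial: E₀ = 199.6 keV → λ₀ = 6.2116 pm
Compton shift: Δλ = 0.1612 pm
Final wavelength: λ' = 6.3728 pm
Final energy: E' = 194.5525 keV

Fractional energy loss:
(E₀ - E')/E₀ = (199.6000 - 194.5525)/199.6000
= 5.0475/199.6000
= 0.0253
= 2.53%

(Intermediate values are shown rounded; full precision is carried through to the final answer.)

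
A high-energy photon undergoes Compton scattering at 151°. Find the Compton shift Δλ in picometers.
4.5484 pm

Using the Compton scattering formula:
Δλ = λ_C(1 - cos θ)

where λ_C = h/(m_e·c) ≈ 2.4263 pm is the Compton wavelength of an electron.

For θ = 151°:
cos(151°) = -0.8746
1 - cos(151°) = 1.8746

Δλ = 2.4263 × 1.8746
Δλ = 4.5484 pm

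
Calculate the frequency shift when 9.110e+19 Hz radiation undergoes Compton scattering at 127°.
4.933e+19 Hz (decrease)

Convert frequency to wavelength (c = 299792458 m/s):
λ₀ = c/f₀ = 299792458/9.110e+19 = 3.2908063e-12 m = 3.2908 pm

Calculate Compton shift:
Δλ = λ_C(1 - cos(127°)) = 3.8865 pm

Final wavelength:
λ' = λ₀ + Δλ = 3.2908 + 3.8865 = 7.1773 pm

Final frequency:
f' = c/λ' = 299792458/7.1773065e-12 = 4.1769493e+19 Hz

Frequency shift (decrease):
Δf = f₀ - f' = 9.110e+19 - 4.1769493e+19 = 4.933e+19 Hz

(Intermediate values are shown rounded; full precision is carried through to the final answer.)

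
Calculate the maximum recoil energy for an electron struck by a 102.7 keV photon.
29.4453 keV

Maximum energy transfer occurs at θ = 180° (backscattering).

Initial photon: E₀ = 102.7 keV → λ₀ = 12.0725 pm

Maximum Compton shift (at 180°):
Δλ_max = 2λ_C = 2 × 2.4263 = 4.8526 pm

Final wavelength:
λ' = 12.0725 + 4.8526 = 16.9251 pm

Minimum photon energy (maximum energy to electron):
E'_min = hc/λ' = 73.2547 keV

Maximum electron kinetic energy:
K_max = E₀ - E'_min = 102.7000 - 73.2547 = 29.4453 keV

(Intermediate values are shown rounded; full precision is carried through to the final answer.)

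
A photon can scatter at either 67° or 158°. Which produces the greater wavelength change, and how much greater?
158° produces the larger shift by a factor of 3.163

Calculate both shifts using Δλ = λ_C(1 - cos θ):

For θ₁ = 67°:
Δλ₁ = 2.4263 × (1 - cos(67°))
Δλ₁ = 2.4263 × 0.6093
Δλ₁ = 1.4783 pm

For θ₂ = 158°:
Δλ₂ = 2.4263 × (1 - cos(158°))
Δλ₂ = 2.4263 × 1.9272
Δλ₂ = 4.6759 pm

The 158° angle produces the larger shift.
Ratio: 4.6759/1.4783 = 3.163

(Intermediate values are shown rounded; full precision is carried through to the final answer.)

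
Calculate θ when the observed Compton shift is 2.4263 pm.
90.00°

From the Compton formula Δλ = λ_C(1 - cos θ), we can solve for θ:

cos θ = 1 - Δλ/λ_C

Given:
- Δλ = 2.4263 pm
- λ_C = h/(m_e·c) ≈ 2.42631024 pm

cos θ = 1 - 2.4263/2.42631024
cos θ = 1 - 0.999996
cos θ = 0.000004

θ = arccos(0.000004)
θ = 90.00°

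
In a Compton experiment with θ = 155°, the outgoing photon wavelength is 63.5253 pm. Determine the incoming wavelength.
58.9000 pm

From λ' = λ + Δλ, we have λ = λ' - Δλ

First calculate the Compton shift:
Δλ = λ_C(1 - cos θ)
Δλ = 2.4263 × (1 - cos(155°))
Δλ = 2.4263 × 1.9063
Δλ = 4.6253 pm

Initial wavelength:
λ = λ' - Δλ
λ = 63.5253 - 4.6253
λ = 58.9000 pm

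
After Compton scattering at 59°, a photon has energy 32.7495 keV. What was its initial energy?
33.8000 keV

Convert final energy to wavelength (hc ≈ 1239.842 keV·pm):
λ' = hc/E' = 1239.842 / 32.7495 = 37.8583 pm

Calculate the Compton shift:
Δλ = λ_C(1 - cos(59°))
Δλ = 2.4263 × (1 - cos(59°))
Δλ = 1.1767 pm

Initial wavelength:
λ = λ' - Δλ = 37.8583 - 1.1767 = 36.6817 pm

Initial energy:
E = hc/λ = 1239.842 / 36.6817 = 33.8000 keV

(Intermediate values are shown rounded; full precision is carried through to the final answer.)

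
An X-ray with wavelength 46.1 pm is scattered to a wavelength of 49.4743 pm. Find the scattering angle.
113.00°

First find the wavelength shift:
Δλ = λ' - λ = 49.4743 - 46.1 = 3.3743 pm

Using Δλ = λ_C(1 - cos θ), with λ_C = h/(m_e·c) ≈ 2.42631024 pm:
cos θ = 1 - Δλ/λ_C
cos θ = 1 - 3.3743/2.42631024
cos θ = -0.390713

θ = arccos(-0.390713)
θ = 113.00°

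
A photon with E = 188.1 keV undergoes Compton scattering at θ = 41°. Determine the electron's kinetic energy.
15.5774 keV

By energy conservation: K_e = E_initial - E_final

First find the scattered photon energy:
Initial wavelength: λ = hc/E = 6.5914 pm
Compton shift: Δλ = λ_C(1 - cos(41°)) = 0.5952 pm
Final wavelength: λ' = 6.5914 + 0.5952 = 7.1865 pm
Final photon energy: E' = hc/λ' = 172.5226 keV

Electron kinetic energy:
K_e = E - E' = 188.1000 - 172.5226 = 15.5774 keV

(Intermediate values are shown rounded; full precision is carried through to the final answer.)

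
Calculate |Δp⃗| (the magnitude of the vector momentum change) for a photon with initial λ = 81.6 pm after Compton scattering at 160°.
1.5558e-23 kg·m/s

Photon momentum magnitude is p = h/λ.

Initial momentum:
p₀ = h/λ = 6.6261e-34/8.1600e-11 = 8.1202e-24 kg·m/s

After scattering:
λ' = λ + Δλ = 81.6 + 4.7063 = 86.3063 pm
p' = h/λ' = 6.6261e-34/8.6306e-11 = 7.6774e-24 kg·m/s

Momentum is a vector; the scattered photon's direction makes angle θ = 160° with the incident direction. The magnitude of the vector change Δp⃗ = p⃗₀ − p⃗' is found from the law of cosines:
|Δp⃗|² = p₀² + p'² − 2p₀p'cos θ
|Δp⃗|² = (8.1202e-24)² + (7.6774e-24)² − 2·8.1202e-24·7.6774e-24·cos(160°)
|Δp⃗| = 1.5558e-23 kg·m/s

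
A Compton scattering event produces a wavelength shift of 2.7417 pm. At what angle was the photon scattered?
97.47°

From the Compton formula Δλ = λ_C(1 - cos θ), we can solve for θ:

cos θ = 1 - Δλ/λ_C

Given:
- Δλ = 2.7417 pm
- λ_C = h/(m_e·c) ≈ 2.42631024 pm

cos θ = 1 - 2.7417/2.42631024
cos θ = 1 - 1.129987
cos θ = -0.129987

θ = arccos(-0.129987)
θ = 97.47°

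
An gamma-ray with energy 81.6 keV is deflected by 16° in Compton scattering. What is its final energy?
81.0983 keV

First convert energy to wavelength:
λ = hc/E, with hc ≈ 1239.842 keV·pm (i.e. 1239.842 eV·nm)

For E = 81.6 keV = 81600 eV:
λ = 1239.842 keV·pm / 81.6 keV
λ = 15.1941 pm

Calculate the Compton shift:
Δλ = λ_C(1 - cos(16°)) = 2.4263 × 0.0387
Δλ = 0.0940 pm

Final wavelength:
λ' = 15.1941 + 0.0940 = 15.2881 pm

Final energy:
E' = hc/λ' = 1239.842 / 15.2881 = 81.0983 keV

(Intermediate values are shown rounded; full precision is carried through to the final answer.)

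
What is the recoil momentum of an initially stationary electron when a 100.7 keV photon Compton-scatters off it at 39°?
3.5238e-23 kg·m/s

The electron is initially at rest, so by conservation of momentum:
p⃗_e = p⃗₀ − p⃗'  (incident photon momentum minus scattered photon momentum)

Photon momentum magnitudes (p = h/λ = E/c):
λ₀ = hc/E₀ = 12.3122 pm → p₀ = h/λ₀ = 5.3817e-23 kg·m/s
Δλ = λ_C(1 − cos 39°) = 0.5407 pm
λ' = 12.8529 pm → p' = h/λ' = 5.1553e-23 kg·m/s

The scattered photon makes angle θ = 39° with the incident direction, so by the law of cosines:
|p⃗_e|² = p₀² + p'² − 2p₀p'cos θ
|p⃗_e|² = (5.3817e-23)² + (5.1553e-23)² − 2·5.3817e-23·5.1553e-23·cos(39°)
|p⃗_e| = 3.5238e-23 kg·m/s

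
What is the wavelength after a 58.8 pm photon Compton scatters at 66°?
60.2394 pm

Using the Compton scattering formula:
λ' = λ + Δλ = λ + λ_C(1 - cos θ)

Given:
- Initial wavelength λ = 58.8 pm
- Scattering angle θ = 66°
- Compton wavelength λ_C ≈ 2.4263 pm

Calculate the shift:
Δλ = 2.4263 × (1 - cos(66°))
Δλ = 2.4263 × 0.5933
Δλ = 1.4394 pm

Final wavelength:
λ' = 58.8 + 1.4394 = 60.2394 pm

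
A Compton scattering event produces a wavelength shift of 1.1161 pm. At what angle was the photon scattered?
57.32°

From the Compton formula Δλ = λ_C(1 - cos θ), we can solve for θ:

cos θ = 1 - Δλ/λ_C

Given:
- Δλ = 1.1161 pm
- λ_C = h/(m_e·c) ≈ 2.42631024 pm

cos θ = 1 - 1.1161/2.42631024
cos θ = 1 - 0.459999
cos θ = 0.540001

θ = arccos(0.540001)
θ = 57.32°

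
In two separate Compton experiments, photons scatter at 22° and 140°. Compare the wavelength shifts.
140° produces the larger shift by a factor of 24.253

Calculate both shifts using Δλ = λ_C(1 - cos θ):

For θ₁ = 22°:
Δλ₁ = 2.4263 × (1 - cos(22°))
Δλ₁ = 2.4263 × 0.0728
Δλ₁ = 0.1767 pm

For θ₂ = 140°:
Δλ₂ = 2.4263 × (1 - cos(140°))
Δλ₂ = 2.4263 × 1.7660
Δλ₂ = 4.2850 pm

The 140° angle produces the larger shift.
Ratio: 4.2850/0.1767 = 24.253

(Intermediate values are shown rounded; full precision is carried through to the final answer.)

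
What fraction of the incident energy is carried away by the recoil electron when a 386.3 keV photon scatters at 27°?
0.0761 (or 7.61%)

Calculate initial and final photon energies:

Initial: E₀ = 386.3 keV → λ₀ = 3.2095 pm
Compton shift: Δλ = 0.2645 pm
Final wavelength: λ' = 3.4740 pm
Final energy: E' = 356.8935 keV

Fractional energy loss:
(E₀ - E')/E₀ = (386.3000 - 356.8935)/386.3000
= 29.4065/386.3000
= 0.0761
= 7.61%

(Intermediate values are shown rounded; full precision is carried through to the final answer.)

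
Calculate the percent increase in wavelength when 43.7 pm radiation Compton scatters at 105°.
6.9892%

Calculate the Compton shift:
Δλ = λ_C(1 - cos(105°))
Δλ = 2.4263 × (1 - cos(105°))
Δλ = 2.4263 × 1.2588
Δλ = 3.0543 pm

Percentage change:
(Δλ/λ₀) × 100 = (3.0543/43.7) × 100
= 6.9892%

(Intermediate values are shown rounded; full precision is carried through to the final answer.)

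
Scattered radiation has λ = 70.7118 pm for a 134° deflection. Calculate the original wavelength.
66.6000 pm

From λ' = λ + Δλ, we have λ = λ' - Δλ

First calculate the Compton shift:
Δλ = λ_C(1 - cos θ)
Δλ = 2.4263 × (1 - cos(134°))
Δλ = 2.4263 × 1.6947
Δλ = 4.1118 pm

Initial wavelength:
λ = λ' - Δλ
λ = 70.7118 - 4.1118
λ = 66.6000 pm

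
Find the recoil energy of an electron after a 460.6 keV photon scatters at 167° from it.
294.8952 keV

By energy conservation: K_e = E_initial - E_final

First find the scattered photon energy:
Initial wavelength: λ = hc/E = 2.6918 pm
Compton shift: Δλ = λ_C(1 - cos(167°)) = 4.7904 pm
Final wavelength: λ' = 2.6918 + 4.7904 = 7.4822 pm
Final photon energy: E' = hc/λ' = 165.7048 keV

Electron kinetic energy:
K_e = E - E' = 460.6000 - 165.7048 = 294.8952 keV

(Intermediate values are shown rounded; full precision is carried through to the final answer.)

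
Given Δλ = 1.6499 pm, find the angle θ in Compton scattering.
71.34°

From the Compton formula Δλ = λ_C(1 - cos θ), we can solve for θ:

cos θ = 1 - Δλ/λ_C

Given:
- Δλ = 1.6499 pm
- λ_C = h/(m_e·c) ≈ 2.42631024 pm

cos θ = 1 - 1.6499/2.42631024
cos θ = 1 - 0.680004
cos θ = 0.319996

θ = arccos(0.319996)
θ = 71.34°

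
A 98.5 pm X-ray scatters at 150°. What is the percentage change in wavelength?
4.5965%

Calculate the Compton shift:
Δλ = λ_C(1 - cos(150°))
Δλ = 2.4263 × (1 - cos(150°))
Δλ = 2.4263 × 1.8660
Δλ = 4.5276 pm

Percentage change:
(Δλ/λ₀) × 100 = (4.5276/98.5) × 100
= 4.5965%

(Intermediate values are shown rounded; full precision is carried through to the final answer.)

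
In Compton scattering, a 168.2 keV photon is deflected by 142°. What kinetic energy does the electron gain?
62.3166 keV

By energy conservation: K_e = E_initial - E_final

First find the scattered photon energy:
Initial wavelength: λ = hc/E = 7.3712 pm
Compton shift: Δλ = λ_C(1 - cos(142°)) = 4.3383 pm
Final wavelength: λ' = 7.3712 + 4.3383 = 11.7095 pm
Final photon energy: E' = hc/λ' = 105.8834 keV

Electron kinetic energy:
K_e = E - E' = 168.2000 - 105.8834 = 62.3166 keV

(Intermediate values are shown rounded; full precision is carried through to the final answer.)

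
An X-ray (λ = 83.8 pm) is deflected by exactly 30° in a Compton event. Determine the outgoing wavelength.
84.1251 pm

Using the Compton formula: λ' = λ + λ_C(1 − cos θ)

For θ = 30°, cos θ = √3/2 (exact) ≈ 0.8660, so:
1 − cos 30° = 1 − (√3/2) ≈ 0.1340

Δλ = λ_C × 0.1340 = 2.4263 × 0.1340 = 0.3251 pm

λ' = 83.8 + 0.3251 = 84.1251 pm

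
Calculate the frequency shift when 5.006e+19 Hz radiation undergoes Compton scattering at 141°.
2.096e+19 Hz (decrease)

Convert frequency to wavelength (c = 299792458 m/s):
λ₀ = c/f₀ = 299792458/5.006e+19 = 5.9886628e-12 m = 5.9887 pm

Calculate Compton shift:
Δλ = λ_C(1 - cos(141°)) = 4.3119 pm

Final wavelength:
λ' = λ₀ + Δλ = 5.9887 + 4.3119 = 10.3006 pm

Final frequency:
f' = c/λ' = 299792458/1.0300570e-11 = 2.9104453e+19 Hz

Frequency shift (decrease):
Δf = f₀ - f' = 5.006e+19 - 2.9104453e+19 = 2.096e+19 Hz

(Intermediate values are shown rounded; full precision is carried through to the final answer.)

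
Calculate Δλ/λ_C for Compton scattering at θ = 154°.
1.8988 λ_C

The Compton shift formula is:
Δλ = λ_C(1 - cos θ)

Dividing both sides by λ_C:
Δλ/λ_C = 1 - cos θ

For θ = 154°:
Δλ/λ_C = 1 - cos(154°)
Δλ/λ_C = 1 - -0.8988
Δλ/λ_C = 1.8988

This means the shift is 1.8988 × λ_C = 4.6071 pm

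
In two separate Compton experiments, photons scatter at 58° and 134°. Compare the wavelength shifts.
134° produces the larger shift by a factor of 3.605

Calculate both shifts using Δλ = λ_C(1 - cos θ):

For θ₁ = 58°:
Δλ₁ = 2.4263 × (1 - cos(58°))
Δλ₁ = 2.4263 × 0.4701
Δλ₁ = 1.1406 pm

For θ₂ = 134°:
Δλ₂ = 2.4263 × (1 - cos(134°))
Δλ₂ = 2.4263 × 1.6947
Δλ₂ = 4.1118 pm

The 134° angle produces the larger shift.
Ratio: 4.1118/1.1406 = 3.605

(Intermediate values are shown rounded; full precision is carried through to the final answer.)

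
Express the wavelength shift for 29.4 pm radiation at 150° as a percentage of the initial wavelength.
15.3999%

Calculate the Compton shift:
Δλ = λ_C(1 - cos(150°))
Δλ = 2.4263 × (1 - cos(150°))
Δλ = 2.4263 × 1.8660
Δλ = 4.5276 pm

Percentage change:
(Δλ/λ₀) × 100 = (4.5276/29.4) × 100
= 15.3999%

(Intermediate values are shown rounded; full precision is carried through to the final answer.)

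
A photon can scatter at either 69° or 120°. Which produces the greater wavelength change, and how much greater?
120° produces the larger shift by a factor of 2.338

Calculate both shifts using Δλ = λ_C(1 - cos θ):

For θ₁ = 69°:
Δλ₁ = 2.4263 × (1 - cos(69°))
Δλ₁ = 2.4263 × 0.6416
Δλ₁ = 1.5568 pm

For θ₂ = 120°:
Δλ₂ = 2.4263 × (1 - cos(120°))
Δλ₂ = 2.4263 × 1.5000
Δλ₂ = 3.6395 pm

The 120° angle produces the larger shift.
Ratio: 3.6395/1.5568 = 2.338

(Intermediate values are shown rounded; full precision is carried through to the final answer.)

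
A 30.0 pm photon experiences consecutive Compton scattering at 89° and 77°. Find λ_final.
34.2645 pm

Apply Compton shift twice:

First scattering at θ₁ = 89°:
Δλ₁ = λ_C(1 - cos(89°))
Δλ₁ = 2.4263 × 0.9825
Δλ₁ = 2.3840 pm

After first scattering:
λ₁ = 30.0 + 2.3840 = 32.3840 pm

Second scattering at θ₂ = 77°:
Δλ₂ = λ_C(1 - cos(77°))
Δλ₂ = 2.4263 × 0.7750
Δλ₂ = 1.8805 pm

Final wavelength:
λ₂ = 32.3840 + 1.8805 = 34.2645 pm

Total shift: Δλ_total = 2.3840 + 1.8805 = 4.2645 pm

(Intermediate values are shown rounded; full precision is carried through to the final answer.)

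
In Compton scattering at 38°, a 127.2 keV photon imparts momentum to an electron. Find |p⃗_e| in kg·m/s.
4.3275e-23 kg·m/s

The electron is initially at rest, so by conservation of momentum:
p⃗_e = p⃗₀ − p⃗'  (incident photon momentum minus scattered photon momentum)

Photon momentum magnitudes (p = h/λ = E/c):
λ₀ = hc/E₀ = 9.7472 pm → p₀ = h/λ₀ = 6.7979e-23 kg·m/s
Δλ = λ_C(1 − cos 38°) = 0.5144 pm
λ' = 10.2615 pm → p' = h/λ' = 6.4572e-23 kg·m/s

The scattered photon makes angle θ = 38° with the incident direction, so by the law of cosines:
|p⃗_e|² = p₀² + p'² − 2p₀p'cos θ
|p⃗_e|² = (6.7979e-23)² + (6.4572e-23)² − 2·6.7979e-23·6.4572e-23·cos(38°)
|p⃗_e| = 4.3275e-23 kg·m/s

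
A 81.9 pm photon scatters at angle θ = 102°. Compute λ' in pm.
84.8308 pm

Using the Compton scattering formula:
λ' = λ + Δλ = λ + λ_C(1 - cos θ)

Given:
- Initial wavelength λ = 81.9 pm
- Scattering angle θ = 102°
- Compton wavelength λ_C ≈ 2.4263 pm

Calculate the shift:
Δλ = 2.4263 × (1 - cos(102°))
Δλ = 2.4263 × 1.2079
Δλ = 2.9308 pm

Final wavelength:
λ' = 81.9 + 2.9308 = 84.8308 pm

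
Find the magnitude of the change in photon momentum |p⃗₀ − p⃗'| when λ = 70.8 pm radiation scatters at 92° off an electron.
1.3236e-23 kg·m/s

Photon momentum magnitude is p = h/λ.

Initial momentum:
p₀ = h/λ = 6.6261e-34/7.0800e-11 = 9.3589e-24 kg·m/s

After scattering:
λ' = λ + Δλ = 70.8 + 2.5110 = 73.3110 pm
p' = h/λ' = 6.6261e-34/7.3311e-11 = 9.0383e-24 kg·m/s

Momentum is a vector; the scattered photon's direction makes angle θ = 92° with the incident direction. The magnitude of the vector change Δp⃗ = p⃗₀ − p⃗' is found from the law of cosines:
|Δp⃗|² = p₀² + p'² − 2p₀p'cos θ
|Δp⃗|² = (9.3589e-24)² + (9.0383e-24)² − 2·9.3589e-24·9.0383e-24·cos(92°)
|Δp⃗| = 1.3236e-23 kg·m/s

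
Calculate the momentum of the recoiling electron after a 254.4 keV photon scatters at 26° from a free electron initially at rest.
6.0038e-23 kg·m/s

The electron is initially at rest, so by conservation of momentum:
p⃗_e = p⃗₀ − p⃗'  (incident photon momentum minus scattered photon momentum)

Photon momentum magnitudes (p = h/λ = E/c):
λ₀ = hc/E₀ = 4.8736 pm → p₀ = h/λ₀ = 1.3596e-22 kg·m/s
Δλ = λ_C(1 − cos 26°) = 0.2456 pm
λ' = 5.1191 pm → p' = h/λ' = 1.2944e-22 kg·m/s

The scattered photon makes angle θ = 26° with the incident direction, so by the law of cosines:
|p⃗_e|² = p₀² + p'² − 2p₀p'cos θ
|p⃗_e|² = (1.3596e-22)² + (1.2944e-22)² − 2·1.3596e-22·1.2944e-22·cos(26°)
|p⃗_e| = 6.0038e-23 kg·m/s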